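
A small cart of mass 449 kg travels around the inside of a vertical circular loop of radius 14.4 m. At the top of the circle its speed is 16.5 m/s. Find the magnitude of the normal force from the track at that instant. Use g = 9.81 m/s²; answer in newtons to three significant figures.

At the top, both N and the weight mg point inward (toward the centre), so N + mg = mv²/r.
N = m(v²/r − g) = 449 × ((16.5)²/14.4 − 9.81) = 449 × (18.91 − 9.81) = 449 × 9.096 = 4084 N.

4080 N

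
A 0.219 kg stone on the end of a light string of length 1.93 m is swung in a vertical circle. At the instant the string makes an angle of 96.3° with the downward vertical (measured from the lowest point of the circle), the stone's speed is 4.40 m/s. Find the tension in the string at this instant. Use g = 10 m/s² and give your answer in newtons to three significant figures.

1.96 N

Take the radial direction toward the centre of the circle as positive. The component of the weight along the string toward the centre is −mg cos φ (φ measured from the bottom), so Newton's second law along the string gives T − mg cos φ = m v²/r.
cos 96.3° = -0.1097, so T = m(v²/r + g cos φ) = 0.219 × ((4.40)²/1.93 + 10.0 × -0.1097) = 0.219 × (10.03 + (-1.097)) = 0.219 × 8.934 = 1.956 N.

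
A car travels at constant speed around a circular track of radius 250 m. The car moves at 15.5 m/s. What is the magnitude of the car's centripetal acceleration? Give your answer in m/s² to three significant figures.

0.961 m/s²

a_c = v²/r = (15.50)²/250 = 240.2/250 = 0.9610 m/s².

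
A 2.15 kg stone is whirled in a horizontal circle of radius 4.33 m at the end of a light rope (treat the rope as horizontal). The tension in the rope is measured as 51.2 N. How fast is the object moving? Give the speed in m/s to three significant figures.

T = m v²/r ⇒ v = √(T r / m) = √(51.2 × 4.33 / 2.15) = √103.1 = 10.15 m/s.

10.2 m/s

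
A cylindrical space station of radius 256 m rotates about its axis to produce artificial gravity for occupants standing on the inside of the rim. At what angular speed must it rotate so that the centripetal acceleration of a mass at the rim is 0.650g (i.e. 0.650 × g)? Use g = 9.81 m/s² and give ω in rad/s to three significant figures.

0.158 rad/s

Centripetal acceleration a_c = ω²r. Setting ω²r = 0.650g:
ω = √(0.650g / r) = √(0.650 × 9.81 / 256) = √0.02491 = 0.1578 rad/s.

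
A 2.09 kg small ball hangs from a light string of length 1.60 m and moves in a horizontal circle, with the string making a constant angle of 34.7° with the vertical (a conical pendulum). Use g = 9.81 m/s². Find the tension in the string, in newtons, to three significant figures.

Vertically the bob has no acceleration, so T cosθ = mg.
T = mg/cosθ = 2.09 × 9.81 / cos 34.7° = 20.50/0.8221 = 24.94 N.

24.9 N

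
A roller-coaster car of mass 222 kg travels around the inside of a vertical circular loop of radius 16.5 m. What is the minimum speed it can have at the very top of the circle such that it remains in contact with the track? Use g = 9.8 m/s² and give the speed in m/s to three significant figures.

At the highest point the centre is directly below, so both the weight and N act inward: N + mg = mv²/r.
At minimum speed N → 0, so mg = mv_min²/r ⇒ v_min = √(g r) = √(9.8 × 16.5) = 12.72 m/s.

12.7 m/s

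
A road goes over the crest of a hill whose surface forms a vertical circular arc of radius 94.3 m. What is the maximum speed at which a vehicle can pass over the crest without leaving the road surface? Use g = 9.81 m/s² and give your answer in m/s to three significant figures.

At the crest the centre of the circle is below the vehicle, so the net downward (centripetal) force is mg − N = mv²/r.
The vehicle leaves the road when N → 0, giving v_max = √(g r) = √(9.81 × 94.3) = 30.42 m/s.

30.4 m/s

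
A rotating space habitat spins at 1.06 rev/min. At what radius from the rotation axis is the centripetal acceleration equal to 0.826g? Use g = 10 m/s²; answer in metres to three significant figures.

670 m

ω = 1.06 rev/min × 2π/60 = 0.1110 rad/s.
a_c = ω²r = 0.826g ⇒ r = 0.826 × 10.0 / (0.1110)² = 8.260/0.01232 = 670.4 m.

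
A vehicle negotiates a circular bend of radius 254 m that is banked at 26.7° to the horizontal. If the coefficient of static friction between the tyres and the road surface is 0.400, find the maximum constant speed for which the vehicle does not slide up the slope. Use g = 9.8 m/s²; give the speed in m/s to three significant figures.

At the maximum speed, friction acts down the slope at its limiting value f = μN. Radially (horizontal, toward centre): N sinθ + μN cosθ = mv²/r. Vertically: N cosθ − μN sinθ = mg.
Dividing: v² = r g (sinθ + μcosθ)/(cosθ − μsinθ).
sinθ + μcosθ = 0.4493 + 0.400×0.8934 = 0.8067; cosθ − μsinθ = 0.8934 − 0.400×0.4493 = 0.7136.
v² = 254 × 9.8 × 0.8067/0.7136 = 2814 m²/s², so v = 53.04 m/s.

53.0 m/s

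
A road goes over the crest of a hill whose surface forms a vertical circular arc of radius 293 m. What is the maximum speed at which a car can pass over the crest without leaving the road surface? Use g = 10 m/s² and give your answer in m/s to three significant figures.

At the crest the centre of the circle is below the car, so the net downward (centripetal) force is mg − N = mv²/r.
The car leaves the road when N → 0, giving v_max = √(g r) = √(10.0 × 293) = 54.13 m/s.

54.1 m/s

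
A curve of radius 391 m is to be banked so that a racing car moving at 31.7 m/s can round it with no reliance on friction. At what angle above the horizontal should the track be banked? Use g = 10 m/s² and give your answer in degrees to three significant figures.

14.4°

For a frictionless banked turn: horizontally N sinθ = mv²/r and vertically N cosθ = mg.
Dividing: tanθ = v²/(r g) = (31.7)²/(391 × 10.0) = 1005/3910 = 0.2570.
θ = arctan(0.2570) = 14.41°.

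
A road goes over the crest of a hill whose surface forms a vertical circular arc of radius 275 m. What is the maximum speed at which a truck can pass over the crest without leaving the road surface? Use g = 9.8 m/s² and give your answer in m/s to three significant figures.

51.9 m/s

At the crest the centre of the circle is below the truck, so the net downward (centripetal) force is mg − N = mv²/r.
The truck leaves the road when N → 0, giving v_max = √(g r) = √(9.8 × 275) = 51.91 m/s.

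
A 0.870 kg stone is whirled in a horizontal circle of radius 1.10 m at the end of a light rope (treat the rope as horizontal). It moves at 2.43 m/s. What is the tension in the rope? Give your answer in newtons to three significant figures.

4.67 N

The tension is the only horizontal force, so it supplies the full centripetal force: T = m v²/r = 0.870 × (2.430)²/1.10 = 0.870 × 5.905/1.10 = 4.670 N.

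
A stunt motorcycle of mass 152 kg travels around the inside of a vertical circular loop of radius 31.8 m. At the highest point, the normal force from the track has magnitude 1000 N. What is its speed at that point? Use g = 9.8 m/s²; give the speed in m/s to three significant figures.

22.8 m/s

At the top, N + mg = mv²/r, so v = √(r(N/m + g)) = √(31.8 × (1000/152 + 9.8)) = √(31.8 × 16.38) = √520.9 = 22.82 m/s.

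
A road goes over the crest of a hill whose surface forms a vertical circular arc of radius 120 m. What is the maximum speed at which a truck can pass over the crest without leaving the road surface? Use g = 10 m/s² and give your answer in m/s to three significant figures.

At the crest the centre of the circle is below the truck, so the net downward (centripetal) force is mg − N = mv²/r.
The truck leaves the road when N → 0, giving v_max = √(g r) = √(10.0 × 120) = 34.64 m/s.

34.6 m/s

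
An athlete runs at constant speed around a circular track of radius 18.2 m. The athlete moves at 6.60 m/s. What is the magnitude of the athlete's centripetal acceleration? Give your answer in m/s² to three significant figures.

a_c = v²/r = (6.600)²/18.2 = 43.56/18.2 = 2.393 m/s².

2.39 m/s²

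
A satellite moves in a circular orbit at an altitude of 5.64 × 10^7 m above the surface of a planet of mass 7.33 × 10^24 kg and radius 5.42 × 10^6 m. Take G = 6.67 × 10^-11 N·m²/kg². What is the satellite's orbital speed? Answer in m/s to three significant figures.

Orbital radius r = R + h = 5.42 × 10^6 + 5.64 × 10^7 = 6.182 × 10^7 m.
Gravity supplies the centripetal force: G M m / r² = m v² / r, so v = √(GM/r).
v = √(6.67 × 10^-11 × 7.33 × 10^24 / 6.182 × 10^7) = √(7.909 × 10^6) = 2812 m/s.

2810 m/s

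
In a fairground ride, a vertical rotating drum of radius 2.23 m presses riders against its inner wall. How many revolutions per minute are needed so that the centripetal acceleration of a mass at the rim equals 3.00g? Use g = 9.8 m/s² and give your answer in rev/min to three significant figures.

34.7 rev/min

Require ω²r = 3.00g, so ω = √(3.00 × 9.8/2.23) = 3.631 rad/s.
In rev/min: ω × 60/(2π) = 3.631 × 60/(2π) = 34.67 rev/min.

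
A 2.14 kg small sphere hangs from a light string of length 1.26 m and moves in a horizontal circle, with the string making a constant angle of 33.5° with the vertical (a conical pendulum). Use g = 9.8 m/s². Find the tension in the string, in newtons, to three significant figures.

Vertically the bob has no acceleration, so T cosθ = mg.
T = mg/cosθ = 2.14 × 9.8 / cos 33.5° = 20.97/0.8339 = 25.15 N.

25.1 N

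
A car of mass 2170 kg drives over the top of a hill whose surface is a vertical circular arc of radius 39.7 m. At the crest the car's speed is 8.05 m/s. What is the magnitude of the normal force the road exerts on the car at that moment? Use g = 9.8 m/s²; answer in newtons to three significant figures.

17700 N

At the crest the centripetal acceleration points downward (toward the centre of the arc), so mg − N = mv²/r.
N = m(g − v²/r) = 2170 × (9.8 − (8.05)²/39.7) = 2170 × (9.8 − 1.632) = 2170 × 8.168 = 17720 N.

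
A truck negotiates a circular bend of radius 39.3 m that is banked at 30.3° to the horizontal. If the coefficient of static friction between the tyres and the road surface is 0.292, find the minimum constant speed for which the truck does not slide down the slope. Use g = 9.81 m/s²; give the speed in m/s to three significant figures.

9.81 m/s

At the minimum speed, friction acts up the slope at its limiting value f = μN. Radially (horizontal, toward centre): N sinθ − μN cosθ = mv²/r. Vertically: N cosθ + μN sinθ = mg.
Dividing: v² = r g (sinθ − μcosθ)/(cosθ + μsinθ).
sinθ − μcosθ = 0.5045 − 0.292×0.8634 = 0.2524; cosθ + μsinθ = 0.8634 + 0.292×0.5045 = 1.011.
v² = 39.3 × 9.81 × 0.2524/1.011 = 96.28 m²/s², so v = 9.812 m/s.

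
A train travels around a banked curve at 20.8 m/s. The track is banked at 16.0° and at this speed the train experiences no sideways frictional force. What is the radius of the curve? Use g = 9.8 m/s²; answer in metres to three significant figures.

Frictionless banking: tanθ = v²/(rg), so r = v²/(g tanθ).
r = (20.8)²/(9.8 × tan 16.0°) = 432.6/(9.8 × 0.2867) = 432.6/2.810 = 154.0 m.

154 m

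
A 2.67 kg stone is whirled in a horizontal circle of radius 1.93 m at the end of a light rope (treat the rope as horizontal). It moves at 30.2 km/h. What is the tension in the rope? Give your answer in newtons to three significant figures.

97.4 N

v = 30.2 km/h = 30.2/3.6 = 8.389 m/s.
The tension is the only horizontal force, so it supplies the full centripetal force: T = m v²/r = 2.67 × (8.389)²/1.93 = 2.67 × 70.37/1.93 = 97.36 N.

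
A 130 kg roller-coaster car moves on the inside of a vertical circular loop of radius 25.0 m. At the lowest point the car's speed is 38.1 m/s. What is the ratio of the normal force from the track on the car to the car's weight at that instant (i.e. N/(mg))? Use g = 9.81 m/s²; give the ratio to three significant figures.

6.92

At the bottom, N − mg = mv²/r, so N = m(v²/r + g) and N/(mg) = v²/(rg) + 1 = (38.1)²/(25.0 × 9.81) + 1 = 5.919 + 1 = 6.919.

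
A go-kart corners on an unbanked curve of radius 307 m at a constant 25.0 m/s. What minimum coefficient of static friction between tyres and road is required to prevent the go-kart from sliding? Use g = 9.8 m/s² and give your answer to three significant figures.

Friction provides the centripetal force: μ_s m g = m v²/r, so μ_s = v²/(g r) = (25.00)²/(9.8 × 307) = 625.0/3009 = 0.2077.

0.208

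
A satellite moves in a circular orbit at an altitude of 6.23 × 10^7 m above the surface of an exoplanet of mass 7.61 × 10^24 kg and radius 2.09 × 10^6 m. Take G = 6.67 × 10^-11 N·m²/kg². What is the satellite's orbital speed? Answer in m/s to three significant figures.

2810 m/s

Orbital radius r = R + h = 2.09 × 10^6 + 6.23 × 10^7 = 6.439 × 10^7 m.
Gravity supplies the centripetal force: G M m / r² = m v² / r, so v = √(GM/r).
v = √(6.67 × 10^-11 × 7.61 × 10^24 / 6.439 × 10^7) = √(7.883 × 10^6) = 2808 m/s.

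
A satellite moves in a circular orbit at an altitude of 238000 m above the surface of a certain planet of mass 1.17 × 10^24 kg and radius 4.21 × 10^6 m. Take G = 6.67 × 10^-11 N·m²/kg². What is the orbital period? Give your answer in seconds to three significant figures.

r = R + h = 4.21 × 10^6 + 238000 = 4.448 × 10^6 m. Gravity provides the centripetal force: G M m / r² = m v² / r ⇒ v = √(GM/r) = 4189 m/s.
T = 2πr/v = 2π × 4.448 × 10^6 / 4189 = 6672 s.

6670 s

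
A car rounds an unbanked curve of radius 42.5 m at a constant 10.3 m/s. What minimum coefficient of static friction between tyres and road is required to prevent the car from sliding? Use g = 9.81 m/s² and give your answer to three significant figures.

Friction provides the centripetal force: μ_s m g = m v²/r, so μ_s = v²/(g r) = (10.30)²/(9.81 × 42.5) = 106.1/416.9 = 0.2545.

0.254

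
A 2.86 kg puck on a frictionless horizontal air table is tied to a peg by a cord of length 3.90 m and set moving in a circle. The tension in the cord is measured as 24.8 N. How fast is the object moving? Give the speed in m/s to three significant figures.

5.82 m/s

T = m v²/r ⇒ v = √(T r / m) = √(24.8 × 3.90 / 2.86) = √33.82 = 5.815 m/s.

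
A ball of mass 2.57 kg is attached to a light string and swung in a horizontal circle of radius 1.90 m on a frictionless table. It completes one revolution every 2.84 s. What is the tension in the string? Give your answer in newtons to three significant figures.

23.9 N

v = 2πr/T = 2π × 1.90/2.84 = 4.204 m/s.
The tension is the only horizontal force, so it supplies the full centripetal force: T = m v²/r = 2.57 × (4.204)²/1.90 = 2.57 × 17.67/1.90 = 23.90 N.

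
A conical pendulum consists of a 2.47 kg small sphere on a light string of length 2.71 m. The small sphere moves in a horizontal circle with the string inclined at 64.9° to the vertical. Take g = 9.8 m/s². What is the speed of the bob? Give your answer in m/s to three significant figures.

7.17 m/s

The radius of the circle is r = L sinθ = 2.71 × sin 64.9° = 2.454 m.
Horizontally T sinθ = mv²/r and vertically T cosθ = mg, so tanθ = v²/(rg).
v = √(r g tanθ) = √(2.454 × 9.8 × 2.135) = √51.34 = 7.165 m/s.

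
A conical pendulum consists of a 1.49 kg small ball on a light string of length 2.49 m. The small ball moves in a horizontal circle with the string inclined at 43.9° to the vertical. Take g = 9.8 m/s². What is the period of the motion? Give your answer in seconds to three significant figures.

2.69 s

r = L sinθ = 1.727 m. From T sinθ = mω²r and T cosθ = mg: tanθ = ω²r/g, so ω² = g tanθ / r = g/(L cosθ).
ω = √(g/(L cosθ)) = √(9.8/(2.49 × 0.7206)) = √5.462 = 2.337 rad/s.
Period = 2π/ω = 2.688 s.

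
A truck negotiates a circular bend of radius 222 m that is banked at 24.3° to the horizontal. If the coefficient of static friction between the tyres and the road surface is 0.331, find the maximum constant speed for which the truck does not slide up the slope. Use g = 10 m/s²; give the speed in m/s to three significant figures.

At the maximum speed, friction acts down the slope at its limiting value f = μN. Radially (horizontal, toward centre): N sinθ + μN cosθ = mv²/r. Vertically: N cosθ − μN sinθ = mg.
Dividing: v² = r g (sinθ + μcosθ)/(cosθ − μsinθ).
sinθ + μcosθ = 0.4115 + 0.331×0.9114 = 0.7132; cosθ − μsinθ = 0.9114 − 0.331×0.4115 = 0.7752.
v² = 222 × 10.0 × 0.7132/0.7752 = 2042 m²/s², so v = 45.19 m/s.

45.2 m/s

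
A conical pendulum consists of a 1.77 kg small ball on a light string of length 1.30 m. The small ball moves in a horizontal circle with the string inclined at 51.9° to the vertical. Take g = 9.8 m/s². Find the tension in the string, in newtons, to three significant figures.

Vertically the bob has no acceleration, so T cosθ = mg.
T = mg/cosθ = 1.77 × 9.8 / cos 51.9° = 17.35/0.6170 = 28.11 N.

28.1 N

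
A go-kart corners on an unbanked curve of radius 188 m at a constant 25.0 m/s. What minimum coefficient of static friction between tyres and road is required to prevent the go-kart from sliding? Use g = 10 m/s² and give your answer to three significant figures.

0.332

Friction provides the centripetal force: μ_s m g = m v²/r, so μ_s = v²/(g r) = (25.00)²/(10.0 × 188) = 625.0/1880 = 0.3324.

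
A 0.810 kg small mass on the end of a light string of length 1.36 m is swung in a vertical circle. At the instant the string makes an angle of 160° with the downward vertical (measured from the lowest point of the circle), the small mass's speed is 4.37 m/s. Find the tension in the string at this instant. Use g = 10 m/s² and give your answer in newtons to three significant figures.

3.76 N

Take the radial direction toward the centre of the circle as positive. The component of the weight along the string toward the centre is −mg cos φ (φ measured from the bottom), so Newton's second law along the string gives T − mg cos φ = m v²/r.
cos 160° = -0.9397, so T = m(v²/r + g cos φ) = 0.810 × ((4.37)²/1.36 + 10.0 × -0.9397) = 0.810 × (14.04 + (-9.397)) = 0.810 × 4.645 = 3.762 N.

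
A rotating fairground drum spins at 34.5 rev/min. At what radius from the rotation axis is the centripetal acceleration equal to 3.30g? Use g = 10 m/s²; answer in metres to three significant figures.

ω = 34.5 rev/min × 2π/60 = 3.613 rad/s.
a_c = ω²r = 3.30g ⇒ r = 3.30 × 10.0 / (3.613)² = 33.00/13.05 = 2.528 m.

2.53 m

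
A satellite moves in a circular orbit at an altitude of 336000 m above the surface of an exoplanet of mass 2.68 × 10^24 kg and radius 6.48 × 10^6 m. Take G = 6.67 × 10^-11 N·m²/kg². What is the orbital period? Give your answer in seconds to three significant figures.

8360 s

r = R + h = 6.48 × 10^6 + 336000 = 6.816 × 10^6 m. Gravity provides the centripetal force: G M m / r² = m v² / r ⇒ v = √(GM/r) = 5121 m/s.
T = 2πr/v = 2π × 6.816 × 10^6 / 5121 = 8363 s.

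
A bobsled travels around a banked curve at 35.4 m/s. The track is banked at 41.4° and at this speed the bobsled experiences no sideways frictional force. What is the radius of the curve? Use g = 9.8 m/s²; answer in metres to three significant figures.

145 m

Frictionless banking: tanθ = v²/(rg), so r = v²/(g tanθ).
r = (35.4)²/(9.8 × tan 41.4°) = 1253/(9.8 × 0.8816) = 1253/8.640 = 145.0 m.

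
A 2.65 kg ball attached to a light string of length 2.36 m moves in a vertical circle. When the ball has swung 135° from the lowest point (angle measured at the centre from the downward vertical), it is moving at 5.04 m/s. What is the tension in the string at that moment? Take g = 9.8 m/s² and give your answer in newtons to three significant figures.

Take the radial direction toward the centre of the circle as positive. The component of the weight along the string toward the centre is −mg cos φ (φ measured from the bottom), so Newton's second law along the string gives T − mg cos φ = m v²/r.
cos 135° = -0.7071, so T = m(v²/r + g cos φ) = 2.65 × ((5.04)²/2.36 + 9.8 × -0.7071) = 2.65 × (10.76 + (-6.930)) = 2.65 × 3.834 = 10.16 N.

10.2 N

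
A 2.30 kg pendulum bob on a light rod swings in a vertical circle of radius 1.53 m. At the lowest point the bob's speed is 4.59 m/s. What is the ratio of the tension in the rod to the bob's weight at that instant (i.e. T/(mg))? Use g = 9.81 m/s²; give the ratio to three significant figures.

2.40

At the bottom, T − mg = mv²/r, so T = m(v²/r + g) and T/(mg) = v²/(rg) + 1 = (4.59)²/(1.53 × 9.81) + 1 = 1.404 + 1 = 2.404.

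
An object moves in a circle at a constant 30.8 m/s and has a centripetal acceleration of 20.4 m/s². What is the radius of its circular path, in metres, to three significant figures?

46.5 m

a_c = v²/r ⇒ r = v²/a_c = (30.8)²/20.4 = 948.6/20.4 = 46.50 m.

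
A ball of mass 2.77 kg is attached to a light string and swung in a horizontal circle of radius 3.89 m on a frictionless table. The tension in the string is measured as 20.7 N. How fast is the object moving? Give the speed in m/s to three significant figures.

T = m v²/r ⇒ v = √(T r / m) = √(20.7 × 3.89 / 2.77) = √29.07 = 5.392 m/s.

5.39 m/s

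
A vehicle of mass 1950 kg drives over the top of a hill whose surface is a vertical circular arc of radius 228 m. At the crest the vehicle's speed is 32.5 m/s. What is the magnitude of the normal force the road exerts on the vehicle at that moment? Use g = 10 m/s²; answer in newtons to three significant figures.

At the crest the centripetal acceleration points downward (toward the centre of the arc), so mg − N = mv²/r.
N = m(g − v²/r) = 1950 × (10.0 − (32.5)²/228) = 1950 × (10.0 − 4.633) = 1950 × 5.367 = 10470 N.

10500 N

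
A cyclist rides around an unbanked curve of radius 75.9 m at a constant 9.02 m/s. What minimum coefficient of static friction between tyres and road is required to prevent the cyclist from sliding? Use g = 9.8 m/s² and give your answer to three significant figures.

0.109

Friction provides the centripetal force: μ_s m g = m v²/r, so μ_s = v²/(g r) = (9.020)²/(9.8 × 75.9) = 81.36/743.8 = 0.1094.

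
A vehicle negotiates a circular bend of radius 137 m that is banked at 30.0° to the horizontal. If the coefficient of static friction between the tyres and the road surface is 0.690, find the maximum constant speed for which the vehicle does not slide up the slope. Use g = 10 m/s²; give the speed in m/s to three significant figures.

At the maximum speed, friction acts down the slope at its limiting value f = μN. Radially (horizontal, toward centre): N sinθ + μN cosθ = mv²/r. Vertically: N cosθ − μN sinθ = mg.
Dividing: v² = r g (sinθ + μcosθ)/(cosθ − μsinθ).
sinθ + μcosθ = 0.5000 + 0.690×0.8660 = 1.098; cosθ − μsinθ = 0.8660 − 0.690×0.5000 = 0.5210.
v² = 137 × 10.0 × 1.098/0.5210 = 2886 m²/s², so v = 53.72 m/s.

53.7 m/s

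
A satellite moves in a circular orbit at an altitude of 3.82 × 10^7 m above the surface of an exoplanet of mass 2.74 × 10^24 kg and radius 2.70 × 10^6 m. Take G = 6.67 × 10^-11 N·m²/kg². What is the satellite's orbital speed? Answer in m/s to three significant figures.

Orbital radius r = R + h = 2.70 × 10^6 + 3.82 × 10^7 = 4.090 × 10^7 m.
Gravity supplies the centripetal force: G M m / r² = m v² / r, so v = √(GM/r).
v = √(6.67 × 10^-11 × 2.74 × 10^24 / 4.090 × 10^7) = √(4.468 × 10^6) = 2114 m/s.

2110 m/s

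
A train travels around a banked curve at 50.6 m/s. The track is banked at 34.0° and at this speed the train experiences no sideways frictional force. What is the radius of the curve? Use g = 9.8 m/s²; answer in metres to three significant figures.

387 m

Frictionless banking: tanθ = v²/(rg), so r = v²/(g tanθ).
r = (50.6)²/(9.8 × tan 34.0°) = 2560/(9.8 × 0.6745) = 2560/6.610 = 387.3 m.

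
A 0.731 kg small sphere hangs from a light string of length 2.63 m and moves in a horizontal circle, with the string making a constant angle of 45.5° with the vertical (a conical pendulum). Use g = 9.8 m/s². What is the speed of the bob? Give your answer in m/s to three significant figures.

4.33 m/s

The radius of the circle is r = L sinθ = 2.63 × sin 45.5° = 1.876 m.
Horizontally T sinθ = mv²/r and vertically T cosθ = mg, so tanθ = v²/(rg).
v = √(r g tanθ) = √(1.876 × 9.8 × 1.018) = √18.71 = 4.325 m/s.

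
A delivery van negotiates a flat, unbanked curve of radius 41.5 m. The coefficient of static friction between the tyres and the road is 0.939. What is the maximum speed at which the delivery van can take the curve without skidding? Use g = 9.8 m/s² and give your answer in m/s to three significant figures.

19.5 m/s

On a flat curve, static friction is the only horizontal force, so it must supply the full centripetal force: μ_s m g = m v²/r.
Mass cancels: v_max = √(μ_s g r) = √(0.939 × 9.8 × 41.5) = √381.9 = 19.54 m/s.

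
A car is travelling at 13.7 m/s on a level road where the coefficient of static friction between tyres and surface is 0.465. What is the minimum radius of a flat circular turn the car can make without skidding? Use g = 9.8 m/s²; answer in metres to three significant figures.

At the limit, μ_s m g = m v²/r, so r_min = v²/(μ_s g) = (13.7)²/(0.465 × 9.8) = 187.7/4.557 = 41.19 m.

41.2 m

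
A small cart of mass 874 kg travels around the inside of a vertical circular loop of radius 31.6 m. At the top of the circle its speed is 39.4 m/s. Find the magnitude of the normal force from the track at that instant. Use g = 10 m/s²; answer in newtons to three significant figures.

At the top, both N and the weight mg point inward (toward the centre), so N + mg = mv²/r.
N = m(v²/r − g) = 874 × ((39.4)²/31.6 − 10.0) = 874 × (49.13 − 10.0) = 874 × 39.13 = 34200 N.

34200 N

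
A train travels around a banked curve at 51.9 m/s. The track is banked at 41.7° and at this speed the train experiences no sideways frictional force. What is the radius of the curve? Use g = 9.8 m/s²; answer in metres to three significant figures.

308 m

Frictionless banking: tanθ = v²/(rg), so r = v²/(g tanθ).
r = (51.9)²/(9.8 × tan 41.7°) = 2694/(9.8 × 0.8910) = 2694/8.731 = 308.5 m.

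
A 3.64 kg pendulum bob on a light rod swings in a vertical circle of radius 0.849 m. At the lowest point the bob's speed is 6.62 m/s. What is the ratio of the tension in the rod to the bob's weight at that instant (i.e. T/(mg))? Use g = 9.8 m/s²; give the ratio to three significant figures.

6.27

At the bottom, T − mg = mv²/r, so T = m(v²/r + g) and T/(mg) = v²/(rg) + 1 = (6.62)²/(0.849 × 9.8) + 1 = 5.267 + 1 = 6.267.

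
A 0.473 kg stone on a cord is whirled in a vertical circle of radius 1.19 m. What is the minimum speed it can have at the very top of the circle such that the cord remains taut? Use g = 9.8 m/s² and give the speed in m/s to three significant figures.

At the highest point the centre is directly below, so both the weight and T act inward: T + mg = mv²/r.
At minimum speed T → 0, so mg = mv_min²/r ⇒ v_min = √(g r) = √(9.8 × 1.19) = 3.415 m/s.

3.41 m/s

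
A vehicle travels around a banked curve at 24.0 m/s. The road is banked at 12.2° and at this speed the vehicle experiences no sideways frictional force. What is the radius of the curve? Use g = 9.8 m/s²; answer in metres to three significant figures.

Frictionless banking: tanθ = v²/(rg), so r = v²/(g tanθ).
r = (24.0)²/(9.8 × tan 12.2°) = 576.0/(9.8 × 0.2162) = 576.0/2.119 = 271.8 m.

272 m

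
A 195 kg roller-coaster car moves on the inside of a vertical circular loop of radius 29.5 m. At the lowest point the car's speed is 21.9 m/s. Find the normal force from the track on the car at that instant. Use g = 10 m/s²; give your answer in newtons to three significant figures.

At the lowest point, N points up (toward the centre) and the weight mg points down (away from the centre), so the net inward force is N − mg = mv²/r.
N = m(v²/r + g) = 195 × ((21.9)²/29.5 + 10.0) = 195 × (16.26 + 10.0) = 195 × 26.26 = 5120 N.

5120 N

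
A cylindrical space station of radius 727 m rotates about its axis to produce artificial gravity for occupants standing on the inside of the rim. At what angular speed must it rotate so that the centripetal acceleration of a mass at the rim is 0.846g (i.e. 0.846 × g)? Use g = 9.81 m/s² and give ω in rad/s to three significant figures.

Centripetal acceleration a_c = ω²r. Setting ω²r = 0.846g:
ω = √(0.846g / r) = √(0.846 × 9.81 / 727) = √0.01142 = 0.1068 rad/s.

0.107 rad/s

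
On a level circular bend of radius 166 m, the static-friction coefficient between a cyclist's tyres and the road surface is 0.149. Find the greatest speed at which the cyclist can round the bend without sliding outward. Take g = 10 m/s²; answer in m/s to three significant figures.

15.7 m/s

Friction provides the centripetal force on a flat curve. At maximum speed it is at its limiting value: μ_s m g = m v²/r.
Mass cancels: v_max = √(μ_s g r) = √(0.149 × 10.0 × 166) = √247.3 = 15.73 m/s.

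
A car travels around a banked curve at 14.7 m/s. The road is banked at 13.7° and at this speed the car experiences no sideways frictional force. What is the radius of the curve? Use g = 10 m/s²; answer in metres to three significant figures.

88.6 m

Frictionless banking: tanθ = v²/(rg), so r = v²/(g tanθ).
r = (14.7)²/(10.0 × tan 13.7°) = 216.1/(10.0 × 0.2438) = 216.1/2.438 = 88.64 m.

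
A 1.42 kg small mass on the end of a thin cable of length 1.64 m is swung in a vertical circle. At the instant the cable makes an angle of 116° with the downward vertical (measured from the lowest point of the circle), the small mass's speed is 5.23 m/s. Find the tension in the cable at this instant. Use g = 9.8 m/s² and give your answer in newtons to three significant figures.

Take the radial direction toward the centre of the circle as positive. The component of the weight along the string toward the centre is −mg cos φ (φ measured from the bottom), so Newton's second law along the string gives T − mg cos φ = m v²/r.
cos 116° = -0.4384, so T = m(v²/r + g cos φ) = 1.42 × ((5.23)²/1.64 + 9.8 × -0.4384) = 1.42 × (16.68 + (-4.296)) = 1.42 × 12.38 = 17.58 N.

17.6 N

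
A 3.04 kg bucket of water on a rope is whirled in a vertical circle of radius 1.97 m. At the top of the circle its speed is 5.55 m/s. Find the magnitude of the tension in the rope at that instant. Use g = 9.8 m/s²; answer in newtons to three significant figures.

17.7 N

At the top, both T and the weight mg point inward (toward the centre), so T + mg = mv²/r.
T = m(v²/r − g) = 3.04 × ((5.55)²/1.97 − 9.8) = 3.04 × (15.64 − 9.8) = 3.04 × 5.836 = 17.74 N.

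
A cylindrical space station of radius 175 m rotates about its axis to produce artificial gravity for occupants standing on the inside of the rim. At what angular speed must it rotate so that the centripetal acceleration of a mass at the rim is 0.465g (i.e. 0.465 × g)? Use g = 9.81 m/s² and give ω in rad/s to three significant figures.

0.161 rad/s

Centripetal acceleration a_c = ω²r. Setting ω²r = 0.465g:
ω = √(0.465g / r) = √(0.465 × 9.81 / 175) = √0.02607 = 0.1615 rad/s.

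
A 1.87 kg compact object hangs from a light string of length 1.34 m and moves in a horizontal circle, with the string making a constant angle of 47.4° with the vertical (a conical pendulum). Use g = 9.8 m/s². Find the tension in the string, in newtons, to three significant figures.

Vertically the bob has no acceleration, so T cosθ = mg.
T = mg/cosθ = 1.87 × 9.8 / cos 47.4° = 18.33/0.6769 = 27.07 N.

27.1 N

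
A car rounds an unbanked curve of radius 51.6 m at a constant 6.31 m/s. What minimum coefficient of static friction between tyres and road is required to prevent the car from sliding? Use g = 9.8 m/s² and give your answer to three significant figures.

0.0787

Friction provides the centripetal force: μ_s m g = m v²/r, so μ_s = v²/(g r) = (6.310)²/(9.8 × 51.6) = 39.82/505.7 = 0.07874.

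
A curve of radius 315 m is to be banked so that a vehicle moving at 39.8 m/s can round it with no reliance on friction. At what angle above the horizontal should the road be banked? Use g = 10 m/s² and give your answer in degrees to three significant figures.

26.7°

With no friction, the horizontal component of the normal force provides the centripetal force: N sinθ = mv²/r, while N cosθ = mg vertically.
Dividing: tanθ = v²/(r g) = (39.8)²/(315 × 10.0) = 1584/3150 = 0.5029.
θ = arctan(0.5029) = 26.70°.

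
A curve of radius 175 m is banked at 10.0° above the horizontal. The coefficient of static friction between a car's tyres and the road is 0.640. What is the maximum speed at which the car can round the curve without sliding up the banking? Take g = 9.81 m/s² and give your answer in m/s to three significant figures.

39.7 m/s

At the maximum speed, friction acts down the slope at its limiting value f = μN. Radially (horizontal, toward centre): N sinθ + μN cosθ = mv²/r. Vertically: N cosθ − μN sinθ = mg.
Dividing: v² = r g (sinθ + μcosθ)/(cosθ − μsinθ).
sinθ + μcosθ = 0.1736 + 0.640×0.9848 = 0.8039; cosθ − μsinθ = 0.9848 − 0.640×0.1736 = 0.8737.
v² = 175 × 9.81 × 0.8039/0.8737 = 1580 m²/s², so v = 39.75 m/s.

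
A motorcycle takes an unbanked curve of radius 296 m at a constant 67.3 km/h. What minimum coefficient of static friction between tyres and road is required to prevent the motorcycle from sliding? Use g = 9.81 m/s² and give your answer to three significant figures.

0.120

v = 67.3/3.6 = 18.69 m/s.
Friction provides the centripetal force: μ_s m g = m v²/r, so μ_s = v²/(g r) = (18.69)²/(9.81 × 296) = 349.5/2904 = 0.1204.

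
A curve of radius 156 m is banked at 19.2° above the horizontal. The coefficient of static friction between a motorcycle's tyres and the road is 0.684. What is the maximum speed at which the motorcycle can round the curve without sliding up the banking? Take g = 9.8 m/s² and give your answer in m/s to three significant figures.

45.5 m/s

At the maximum speed, friction acts down the slope at its limiting value f = μN. Radially (horizontal, toward centre): N sinθ + μN cosθ = mv²/r. Vertically: N cosθ − μN sinθ = mg.
Dividing: v² = r g (sinθ + μcosθ)/(cosθ − μsinθ).
sinθ + μcosθ = 0.3289 + 0.684×0.9444 = 0.9748; cosθ − μsinθ = 0.9444 − 0.684×0.3289 = 0.7194.
v² = 156 × 9.8 × 0.9748/0.7194 = 2072 m²/s², so v = 45.51 m/s.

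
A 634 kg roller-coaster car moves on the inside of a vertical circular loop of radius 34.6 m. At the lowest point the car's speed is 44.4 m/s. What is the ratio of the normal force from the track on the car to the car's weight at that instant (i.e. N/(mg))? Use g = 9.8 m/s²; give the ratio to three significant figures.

At the bottom, N − mg = mv²/r, so N = m(v²/r + g) and N/(mg) = v²/(rg) + 1 = (44.4)²/(34.6 × 9.8) + 1 = 5.814 + 1 = 6.814.

6.81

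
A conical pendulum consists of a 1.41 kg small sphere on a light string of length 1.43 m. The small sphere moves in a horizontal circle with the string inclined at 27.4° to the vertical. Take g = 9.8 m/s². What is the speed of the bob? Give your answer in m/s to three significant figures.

The radius of the circle is r = L sinθ = 1.43 × sin 27.4° = 0.6581 m.
Horizontally T sinθ = mv²/r and vertically T cosθ = mg, so tanθ = v²/(rg).
v = √(r g tanθ) = √(0.6581 × 9.8 × 0.5184) = √3.343 = 1.828 m/s.

1.83 m/s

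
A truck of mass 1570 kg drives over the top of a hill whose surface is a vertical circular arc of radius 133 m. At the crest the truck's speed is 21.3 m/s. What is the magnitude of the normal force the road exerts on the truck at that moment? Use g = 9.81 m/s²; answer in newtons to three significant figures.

10000 N

At the crest the centripetal acceleration points downward (toward the centre of the arc), so mg − N = mv²/r.
N = m(g − v²/r) = 1570 × (9.81 − (21.3)²/133) = 1570 × (9.81 − 3.411) = 1570 × 6.399 = 10050 N.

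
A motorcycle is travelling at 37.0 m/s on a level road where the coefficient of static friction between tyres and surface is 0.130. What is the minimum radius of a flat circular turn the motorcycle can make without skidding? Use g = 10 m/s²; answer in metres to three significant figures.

1050 m

At the limit, μ_s m g = m v²/r, so r_min = v²/(μ_s g) = (37.0)²/(0.130 × 10.0) = 1369/1.300 = 1053 m.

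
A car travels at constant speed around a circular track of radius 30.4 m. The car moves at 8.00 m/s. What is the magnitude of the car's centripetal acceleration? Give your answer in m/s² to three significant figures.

a_c = v²/r = (8.000)²/30.4 = 64.00/30.4 = 2.105 m/s².

2.11 m/s²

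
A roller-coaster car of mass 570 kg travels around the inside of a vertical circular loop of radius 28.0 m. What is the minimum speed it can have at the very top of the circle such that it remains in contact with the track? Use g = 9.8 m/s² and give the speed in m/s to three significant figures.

At the top, both weight mg and N point toward the centre: N + mg = mv²/r.
At minimum speed N → 0, so mg = mv_min²/r ⇒ v_min = √(g r) = √(9.8 × 28.0) = 16.57 m/s.

16.6 m/s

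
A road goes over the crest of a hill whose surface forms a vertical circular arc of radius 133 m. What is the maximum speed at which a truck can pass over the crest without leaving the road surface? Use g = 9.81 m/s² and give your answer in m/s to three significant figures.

36.1 m/s

At the crest the centre of the circle is below the truck, so the net downward (centripetal) force is mg − N = mv²/r.
The truck leaves the road when N → 0, giving v_max = √(g r) = √(9.81 × 133) = 36.12 m/s.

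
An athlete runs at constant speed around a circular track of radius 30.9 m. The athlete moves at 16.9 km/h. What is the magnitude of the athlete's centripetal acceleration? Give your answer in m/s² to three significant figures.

v = 16.9 km/h = 16.9/3.6 = 4.694 m/s.
a_c = v²/r = (4.694)²/30.9 = 22.04/30.9 = 0.7132 m/s².

0.713 m/s²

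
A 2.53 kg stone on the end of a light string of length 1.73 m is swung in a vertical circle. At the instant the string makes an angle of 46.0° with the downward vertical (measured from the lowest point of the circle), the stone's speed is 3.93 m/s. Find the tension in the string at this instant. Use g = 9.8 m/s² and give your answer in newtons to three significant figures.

Take the radial direction toward the centre of the circle as positive. The component of the weight along the string toward the centre is −mg cos φ (φ measured from the bottom), so Newton's second law along the string gives T − mg cos φ = m v²/r.
cos 46.0° = 0.6947, so T = m(v²/r + g cos φ) = 2.53 × ((3.93)²/1.73 + 9.8 × 0.6947) = 2.53 × (8.928 + (6.808)) = 2.53 × 15.74 = 39.81 N.

39.8 N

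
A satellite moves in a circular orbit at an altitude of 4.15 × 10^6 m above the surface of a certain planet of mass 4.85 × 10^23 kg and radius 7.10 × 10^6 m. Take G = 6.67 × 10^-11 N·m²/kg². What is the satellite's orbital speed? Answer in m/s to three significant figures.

Orbital radius r = R + h = 7.10 × 10^6 + 4.15 × 10^6 = 1.125 × 10^7 m.
Gravity supplies the centripetal force: G M m / r² = m v² / r, so v = √(GM/r).
v = √(6.67 × 10^-11 × 4.85 × 10^23 / 1.125 × 10^7) = √(2.876 × 10^6) = 1696 m/s.

1700 m/s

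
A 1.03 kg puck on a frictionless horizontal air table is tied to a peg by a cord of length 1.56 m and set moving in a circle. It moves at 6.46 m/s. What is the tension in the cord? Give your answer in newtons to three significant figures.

The tension is the only horizontal force, so it supplies the full centripetal force: T = m v²/r = 1.03 × (6.460)²/1.56 = 1.03 × 41.73/1.56 = 27.55 N.

27.6 N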